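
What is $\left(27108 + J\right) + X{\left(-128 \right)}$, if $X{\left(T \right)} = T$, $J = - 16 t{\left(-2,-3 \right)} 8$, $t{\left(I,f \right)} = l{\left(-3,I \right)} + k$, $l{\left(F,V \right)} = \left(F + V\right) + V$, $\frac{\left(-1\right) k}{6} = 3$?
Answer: $30180$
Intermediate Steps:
$k = -18$ ($k = \left(-6\right) 3 = -18$)
$l{\left(F,V \right)} = F + 2 V$
$t{\left(I,f \right)} = -21 + 2 I$ ($t{\left(I,f \right)} = \left(-3 + 2 I\right) - 18 = -21 + 2 I$)
$J = 3200$ ($J = - 16 \left(-21 + 2 \left(-2\right)\right) 8 = - 16 \left(-21 - 4\right) 8 = \left(-16\right) \left(-25\right) 8 = 400 \cdot 8 = 3200$)
$\left(27108 + J\right) + X{\left(-128 \right)} = \left(27108 + 3200\right) - 128 = 30308 - 128 = 30180$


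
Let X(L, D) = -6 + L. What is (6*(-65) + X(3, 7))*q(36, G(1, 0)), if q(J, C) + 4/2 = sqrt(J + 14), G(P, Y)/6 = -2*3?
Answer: 786 - 1965*sqrt(2) ≈ -1992.9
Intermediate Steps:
G(P, Y) = -36 (G(P, Y) = 6*(-2*3) = 6*(-6) = -36)
q(J, C) = -2 + sqrt(14 + J) (q(J, C) = -2 + sqrt(J + 14) = -2 + sqrt(14 + J))
(6*(-65) + X(3, 7))*q(36, G(1, 0)) = (6*(-65) + (-6 + 3))*(-2 + sqrt(14 + 36)) = (-390 - 3)*(-2 + sqrt(50)) = -393*(-2 + 5*sqrt(2)) = 786 - 1965*sqrt(2)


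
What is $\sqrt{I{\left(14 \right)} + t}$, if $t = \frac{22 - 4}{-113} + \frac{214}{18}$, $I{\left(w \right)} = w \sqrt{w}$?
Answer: $\frac{\sqrt{1347977 + 1608894 \sqrt{14}}}{339} \approx 8.007$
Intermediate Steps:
$I{\left(w \right)} = w^{\frac{3}{2}}$
$t = \frac{11929}{1017}$ ($t = \left(22 - 4\right) \left(- \frac{1}{113}\right) + 214 \cdot \frac{1}{18} = 18 \left(- \frac{1}{113}\right) + \frac{107}{9} = - \frac{18}{113} + \frac{107}{9} = \frac{11929}{1017} \approx 11.73$)
$\sqrt{I{\left(14 \right)} + t} = \sqrt{14^{\frac{3}{2}} + \frac{11929}{1017}} = \sqrt{14 \sqrt{14} + \frac{11929}{1017}} = \sqrt{\frac{11929}{1017} + 14 \sqrt{14}}$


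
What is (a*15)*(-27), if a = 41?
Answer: -16605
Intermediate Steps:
(a*15)*(-27) = (41*15)*(-27) = 615*(-27) = -16605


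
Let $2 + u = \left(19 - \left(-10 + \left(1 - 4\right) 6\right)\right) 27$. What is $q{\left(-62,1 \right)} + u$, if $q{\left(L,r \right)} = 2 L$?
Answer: $1143$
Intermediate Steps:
$u = 1267$ ($u = -2 + \left(19 - \left(-10 + \left(1 - 4\right) 6\right)\right) 27 = -2 + \left(19 - \left(-10 - 18\right)\right) 27 = -2 + \left(19 + \left(10 - -18\right)\right) 27 = -2 + \left(19 + \left(10 + 18\right)\right) 27 = -2 + \left(19 + 28\right) 27 = -2 + 47 \cdot 27 = -2 + 1269 = 1267$)
$q{\left(-62,1 \right)} + u = 2 \left(-62\right) + 1267 = -124 + 1267 = 1143$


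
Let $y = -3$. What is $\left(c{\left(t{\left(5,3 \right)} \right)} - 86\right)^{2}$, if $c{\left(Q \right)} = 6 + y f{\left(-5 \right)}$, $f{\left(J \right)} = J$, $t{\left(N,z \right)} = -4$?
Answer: $4225$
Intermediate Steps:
$c{\left(Q \right)} = 21$ ($c{\left(Q \right)} = 6 - -15 = 6 + 15 = 21$)
$\left(c{\left(t{\left(5,3 \right)} \right)} - 86\right)^{2} = \left(21 - 86\right)^{2} = \left(-65\right)^{2} = 4225$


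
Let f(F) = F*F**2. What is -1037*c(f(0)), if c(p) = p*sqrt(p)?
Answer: 0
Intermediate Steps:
f(F) = F**3
c(p) = p**(3/2)
-1037*c(f(0)) = -1037*(0**3)**(3/2) = -1037*0**(3/2) = -1037*0 = 0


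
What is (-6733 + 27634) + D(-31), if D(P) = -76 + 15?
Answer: 20840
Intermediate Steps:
D(P) = -61
(-6733 + 27634) + D(-31) = (-6733 + 27634) - 61 = 20901 - 61 = 20840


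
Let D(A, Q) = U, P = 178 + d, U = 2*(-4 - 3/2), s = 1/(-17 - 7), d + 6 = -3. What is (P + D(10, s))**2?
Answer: 24964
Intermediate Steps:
d = -9 (d = -6 - 3 = -9)
s = -1/24 (s = 1/(-24) = -1/24 ≈ -0.041667)
U = -11 (U = 2*(-4 - 3*1/2) = 2*(-4 - 3/2) = 2*(-11/2) = -11)
P = 169 (P = 178 - 9 = 169)
D(A, Q) = -11
(P + D(10, s))**2 = (169 - 11)**2 = 158**2 = 24964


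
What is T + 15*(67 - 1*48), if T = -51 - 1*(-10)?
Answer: 244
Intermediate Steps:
T = -41 (T = -51 + 10 = -41)
T + 15*(67 - 1*48) = -41 + 15*(67 - 1*48) = -41 + 15*(67 - 48) = -41 + 15*19 = -41 + 285 = 244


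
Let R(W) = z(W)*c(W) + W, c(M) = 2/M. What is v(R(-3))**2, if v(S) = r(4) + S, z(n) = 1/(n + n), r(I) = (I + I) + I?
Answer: 6724/81 ≈ 83.012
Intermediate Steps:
r(I) = 3*I (r(I) = 2*I + I = 3*I)
z(n) = 1/(2*n)
R(W) = W + W**(-2) (R(W) = (1/(2*W))*(2/W) + W = W**(-2) + W = W + W**(-2))
v(S) = 12 + S (v(S) = 3*4 + S = 12 + S)
v(R(-3))**2 = (12 + (-3 + (-3)**(-2)))**2 = (12 + (-3 + 1/9))**2 = (12 - 26/9)**2 = (82/9)**2 = 6724/81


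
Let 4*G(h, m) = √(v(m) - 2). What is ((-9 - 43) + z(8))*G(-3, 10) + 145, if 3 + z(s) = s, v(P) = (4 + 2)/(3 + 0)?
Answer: 145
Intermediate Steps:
v(P) = 2 (v(P) = 6/3 = 6*(⅓) = 2)
z(s) = -3 + s
G(h, m) = 0 (G(h, m) = √(2 - 2)/4 = √0/4 = (¼)*0 = 0)
((-9 - 43) + z(8))*G(-3, 10) + 145 = ((-9 - 43) + (-3 + 8))*0 + 145 = (-52 + 5)*0 + 145 = -47*0 + 145 = 0 + 145 = 145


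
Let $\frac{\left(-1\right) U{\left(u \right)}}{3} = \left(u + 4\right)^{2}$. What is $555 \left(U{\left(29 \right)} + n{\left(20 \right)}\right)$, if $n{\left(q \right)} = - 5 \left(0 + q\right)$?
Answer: $-1868685$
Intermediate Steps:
$U{\left(u \right)} = - 3 \left(4 + u\right)^{2}$ ($U{\left(u \right)} = - 3 \left(u + 4\right)^{2} = - 3 \left(4 + u\right)^{2}$)
$n{\left(q \right)} = - 5 q$
$555 \left(U{\left(29 \right)} + n{\left(20 \right)}\right) = 555 \left(- 3 \left(4 + 29\right)^{2} - 100\right) = 555 \left(- 3 \cdot 33^{2} - 100\right) = 555 \left(\left(-3\right) 1089 - 100\right) = 555 \left(-3267 - 100\right) = 555 \left(-3367\right) = -1868685$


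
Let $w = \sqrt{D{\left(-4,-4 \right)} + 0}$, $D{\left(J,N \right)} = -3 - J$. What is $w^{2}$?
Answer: $1$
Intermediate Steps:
$w = 1$ ($w = \sqrt{\left(-3 - -4\right) + 0} = \sqrt{\left(-3 + 4\right) + 0} = \sqrt{1 + 0} = \sqrt{1} = 1$)
$w^{2} = 1^{2} = 1$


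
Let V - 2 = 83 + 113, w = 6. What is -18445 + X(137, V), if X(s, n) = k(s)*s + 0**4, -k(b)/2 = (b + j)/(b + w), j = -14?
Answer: -2671337/143 ≈ -18681.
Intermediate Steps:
V = 198 (V = 2 + (83 + 113) = 2 + 196 = 198)
k(b) = -2*(-14 + b)/(6 + b) (k(b) = -2*(b - 14)/(b + 6) = -2*(-14 + b)/(6 + b))
X(s, n) = 2*s*(14 - s)/(6 + s) (X(s, n) = (2*(14 - s)/(6 + s))*s + 0**4 = 2*s*(14 - s)/(6 + s) + 0 = 2*s*(14 - s)/(6 + s))
-18445 + X(137, V) = -18445 + 2*137*(14 - 1*137)/(6 + 137) = -18445 + 2*137*(14 - 137)/143 = -18445 + 2*137*(1/143)*(-123) = -18445 - 33702/143 = -2671337/143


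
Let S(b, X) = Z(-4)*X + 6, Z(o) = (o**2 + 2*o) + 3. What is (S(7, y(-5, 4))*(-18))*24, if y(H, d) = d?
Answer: -21600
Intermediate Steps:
Z(o) = 3 + o**2 + 2*o
S(b, X) = 6 + 11*X (S(b, X) = (3 + (-4)**2 + 2*(-4))*X + 6 = (3 + 16 - 8)*X + 6 = 11*X + 6 = 6 + 11*X)
(S(7, y(-5, 4))*(-18))*24 = ((6 + 11*4)*(-18))*24 = ((6 + 44)*(-18))*24 = (50*(-18))*24 = -900*24 = -21600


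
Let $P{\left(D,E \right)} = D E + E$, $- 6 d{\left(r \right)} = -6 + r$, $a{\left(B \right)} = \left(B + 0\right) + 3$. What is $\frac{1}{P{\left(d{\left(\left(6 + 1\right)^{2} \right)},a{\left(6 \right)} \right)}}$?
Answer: $- \frac{2}{111} \approx -0.018018$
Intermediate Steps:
$a{\left(B \right)} = 3 + B$ ($a{\left(B \right)} = B + 3 = 3 + B$)
$d{\left(r \right)} = 1 - \frac{r}{6}$ ($d{\left(r \right)} = - \frac{-6 + r}{6} = 1 - \frac{r}{6}$)
$P{\left(D,E \right)} = E + D E$
$\frac{1}{P{\left(d{\left(\left(6 + 1\right)^{2} \right)},a{\left(6 \right)} \right)}} = \frac{1}{\left(3 + 6\right) \left(1 + \left(1 - \frac{\left(6 + 1\right)^{2}}{6}\right)\right)} = \frac{1}{9 \left(1 + \left(1 - \frac{7^{2}}{6}\right)\right)} = \frac{1}{9 \left(1 + \left(1 - \frac{49}{6}\right)\right)} = \frac{1}{9 \left(1 - \frac{43}{6}\right)} = \frac{1}{9 \left(- \frac{37}{6}\right)} = \frac{1}{- \frac{111}{2}} = - \frac{2}{111}$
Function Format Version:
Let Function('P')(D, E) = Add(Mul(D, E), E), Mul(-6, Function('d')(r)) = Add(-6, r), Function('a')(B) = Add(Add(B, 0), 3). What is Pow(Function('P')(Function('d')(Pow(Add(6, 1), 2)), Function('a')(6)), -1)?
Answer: Rational(-2, 111) ≈ -0.018018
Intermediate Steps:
Function('a')(B) = Add(3, B) (Function('a')(B) = Add(B, 3) = Add(3, B))
Function('d')(r) = Add(1, Mul(Rational(-1, 6), r)) (Function('d')(r) = Mul(Rational(-1, 6), Add(-6, r)) = Add(1, Mul(Rational(-1, 6), r)))
Function('P')(D, E) = Add(E, Mul(D, E))
Pow(Function('P')(Function('d')(Pow(Add(6, 1), 2)), Function('a')(6)), -1) = Pow(Mul(Add(3, 6), Add(1, Add(1, Mul(Rational(-1, 6), Pow(Add(6, 1), 2))))), -1) = Pow(Mul(9, Add(1, Add(1, Mul(Rational(-1, 6), Pow(7, 2))))), -1) = Pow(Mul(9, Add(1, Add(1, Mul(Rational(-1, 6), 49)))), -1) = Pow(Mul(9, Add(1, Add(1, Rational(-49, 6)))), -1) = Pow(Mul(9, Add(1, Rational(-43, 6))), -1) = Pow(Mul(9, Rational(-37, 6)), -1) = Pow(Rational(-111, 2), -1) = Rational(-2, 111)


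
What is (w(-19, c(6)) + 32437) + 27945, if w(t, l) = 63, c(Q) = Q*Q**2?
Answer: 60445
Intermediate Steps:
c(Q) = Q**3
(w(-19, c(6)) + 32437) + 27945 = (63 + 32437) + 27945 = 32500 + 27945 = 60445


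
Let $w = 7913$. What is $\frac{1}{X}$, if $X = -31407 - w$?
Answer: $- \frac{1}{39320} \approx -2.5432 \cdot 10^{-5}$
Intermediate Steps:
$X = -39320$ ($X = -31407 - 7913 = -39320$)
$\frac{1}{X} = \frac{1}{-39320} = - \frac{1}{39320}$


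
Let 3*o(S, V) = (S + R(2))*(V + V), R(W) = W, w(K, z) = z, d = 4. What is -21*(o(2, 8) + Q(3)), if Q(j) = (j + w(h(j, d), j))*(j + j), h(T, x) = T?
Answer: -1204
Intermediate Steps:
Q(j) = 4*j² (Q(j) = (j + j)*(j + j) = (2*j)*(2*j) = 4*j²)
o(S, V) = 2*V*(2 + S)/3 (o(S, V) = ((S + 2)*(V + V))/3 = ((2 + S)*(2*V))/3 = (2*V*(2 + S))/3 = 2*V*(2 + S)/3)
-21*(o(2, 8) + Q(3)) = -21*((⅔)*8*(2 + 2) + 4*3²) = -21*((⅔)*8*4 + 4*9) = -21*(64/3 + 36) = -21*172/3 = -1204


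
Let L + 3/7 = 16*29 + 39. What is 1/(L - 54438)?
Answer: -7/377548 ≈ -1.8541e-5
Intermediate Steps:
L = 3518/7 (L = -3/7 + (16*29 + 39) = -3/7 + (464 + 39) = -3/7 + 503 = 3518/7 ≈ 502.57)
1/(L - 54438) = 1/(3518/7 - 54438) = 1/(-377548/7) = -7/377548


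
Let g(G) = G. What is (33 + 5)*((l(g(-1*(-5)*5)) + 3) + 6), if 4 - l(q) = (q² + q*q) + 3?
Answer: -47120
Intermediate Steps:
l(q) = 1 - 2*q² (l(q) = 4 - ((q² + q*q) + 3) = 4 - ((q² + q²) + 3) = 4 - (2*q² + 3) = 4 - (3 + 2*q²) = 4 + (-3 - 2*q²) = 1 - 2*q²)
(33 + 5)*((l(g(-1*(-5)*5)) + 3) + 6) = (33 + 5)*(((1 - 2*(-1*(-5)*5)²) + 3) + 6) = 38*(((1 - 2*(5*5)²) + 3) + 6) = 38*(((1 - 2*25²) + 3) + 6) = 38*(((1 - 2*625) + 3) + 6) = 38*(((1 - 1250) + 3) + 6) = 38*((-1249 + 3) + 6) = 38*(-1246 + 6) = 38*(-1240) = -47120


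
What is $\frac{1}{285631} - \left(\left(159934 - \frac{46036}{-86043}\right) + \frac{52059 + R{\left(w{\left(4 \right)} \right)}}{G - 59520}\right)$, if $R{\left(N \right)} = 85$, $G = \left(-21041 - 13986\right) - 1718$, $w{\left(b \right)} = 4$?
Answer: $- \frac{378381662401316435023}{2365861406023245} \approx -1.5993 \cdot 10^{5}$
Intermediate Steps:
$G = -36745$ ($G = -35027 - 1718 = -36745$)
$\frac{1}{285631} - \left(\left(159934 - \frac{46036}{-86043}\right) + \frac{52059 + R{\left(w{\left(4 \right)} \right)}}{G - 59520}\right) = \frac{1}{285631} - \left(\left(159934 - \frac{46036}{-86043}\right) + \frac{52059 + 85}{-36745 - 59520}\right) = \frac{1}{285631} - \left(\left(159934 - - \frac{46036}{86043}\right) + \frac{52144}{-96265}\right) = \frac{1}{285631} - \left(\left(159934 + \frac{46036}{86043}\right) + 52144 \left(- \frac{1}{96265}\right)\right) = \frac{1}{285631} - \left(\frac{13761247198}{86043} - \frac{52144}{96265}\right) = \frac{1}{285631} - \frac{1324721974889278}{8282929395} = - \frac{378381662401316435023}{2365861406023245}$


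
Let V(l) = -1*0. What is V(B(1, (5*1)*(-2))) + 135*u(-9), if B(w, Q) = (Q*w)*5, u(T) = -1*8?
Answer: -1080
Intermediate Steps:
u(T) = -8
B(w, Q) = 5*Q*w
V(l) = 0
V(B(1, (5*1)*(-2))) + 135*u(-9) = 0 + 135*(-8) = 0 - 1080 = -1080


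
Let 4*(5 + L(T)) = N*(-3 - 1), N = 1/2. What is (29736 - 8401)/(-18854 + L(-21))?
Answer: -42670/37719 ≈ -1.1313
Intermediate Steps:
N = ½ ≈ 0.50000
L(T) = -11/2 (L(T) = -5 + ((-3 - 1)/2)/4 = -5 + ((½)*(-4))/4 = -5 + (¼)*(-2) = -5 - ½ = -11/2)
(29736 - 8401)/(-18854 + L(-21)) = (29736 - 8401)/(-18854 - 11/2) = 21335/(-37719/2) = 21335*(-2/37719) = -42670/37719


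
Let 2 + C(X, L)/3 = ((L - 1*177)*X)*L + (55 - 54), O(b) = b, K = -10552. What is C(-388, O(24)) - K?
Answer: 4284757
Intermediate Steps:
C(X, L) = -3 + 3*L*X*(-177 + L) (C(X, L) = -6 + 3*(((L - 1*177)*X)*L + (55 - 54)) = -6 + 3*(((L - 177)*X)*L + 1) = -6 + 3*(((-177 + L)*X)*L + 1) = -6 + 3*((X*(-177 + L))*L + 1) = -6 + 3*(L*X*(-177 + L) + 1) = -6 + 3*(1 + L*X*(-177 + L)) = -6 + (3 + 3*L*X*(-177 + L)) = -3 + 3*L*X*(-177 + L))
C(-388, O(24)) - K = (-3 - 531*24*(-388) + 3*(-388)*24²) - 1*(-10552) = (-3 + 4944672 + 3*(-388)*576) + 10552 = (-3 + 4944672 - 670464) + 10552 = 4274205 + 10552 = 4284757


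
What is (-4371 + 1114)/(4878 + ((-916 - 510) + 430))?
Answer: -3257/3882 ≈ -0.83900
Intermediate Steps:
(-4371 + 1114)/(4878 + ((-916 - 510) + 430)) = -3257/(4878 + (-1426 + 430)) = -3257/(4878 - 996) = -3257/3882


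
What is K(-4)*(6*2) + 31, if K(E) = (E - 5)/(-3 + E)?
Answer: 325/7 ≈ 46.429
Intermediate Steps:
K(E) = (-5 + E)/(-3 + E)
K(-4)*(6*2) + 31 = ((-5 - 4)/(-3 - 4))*(6*2) + 31 = (-9/(-7))*12 + 31 = -⅐*(-9)*12 + 31 = (9/7)*12 + 31 = 108/7 + 31 = 325/7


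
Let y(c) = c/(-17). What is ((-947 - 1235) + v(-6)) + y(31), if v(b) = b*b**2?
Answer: -40797/17 ≈ -2399.8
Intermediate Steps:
y(c) = -c/17 (y(c) = c*(-1/17) = -c/17)
v(b) = b**3
((-947 - 1235) + v(-6)) + y(31) = ((-947 - 1235) + (-6)**3) - 1/17*31 = (-2182 - 216) - 31/17 = -2398 - 31/17 = -40797/17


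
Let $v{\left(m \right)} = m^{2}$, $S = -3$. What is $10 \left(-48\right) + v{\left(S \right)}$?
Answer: $-471$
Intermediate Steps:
$10 \left(-48\right) + v{\left(S \right)} = 10 \left(-48\right) + \left(-3\right)^{2} = -480 + 9 = -471$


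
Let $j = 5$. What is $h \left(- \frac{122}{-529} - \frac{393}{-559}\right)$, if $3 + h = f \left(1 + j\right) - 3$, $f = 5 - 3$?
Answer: $\frac{1656570}{295711} \approx 5.602$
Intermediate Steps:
$f = 2$
$h = 6$ ($h = -3 - \left(3 - 2 \left(1 + 5\right)\right) = -3 + \left(2 \cdot 6 - 3\right) = -3 + \left(12 - 3\right) = -3 + 9 = 6$)
$h \left(- \frac{122}{-529} - \frac{393}{-559}\right) = 6 \left(- \frac{122}{-529} - \frac{393}{-559}\right) = 6 \left(\left(-122\right) \left(- \frac{1}{529}\right) - - \frac{393}{559}\right) = 6 \left(\frac{122}{529} + \frac{393}{559}\right) = 6 \cdot \frac{276095}{295711} = \frac{1656570}{295711}$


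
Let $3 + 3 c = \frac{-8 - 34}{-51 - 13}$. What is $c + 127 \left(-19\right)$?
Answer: $- \frac{77241}{32} \approx -2413.8$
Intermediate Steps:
$c = - \frac{25}{32}$ ($c = -1 + \frac{\left(-8 - 34\right) \frac{1}{-51 - 13}}{3} = -1 + \frac{\left(-42\right) \frac{1}{-64}}{3} = -1 + \frac{\left(-42\right) \left(- \frac{1}{64}\right)}{3} = -1 + \frac{1}{3} \cdot \frac{21}{32} = -1 + \frac{7}{32} = - \frac{25}{32} \approx -0.78125$)
$c + 127 \left(-19\right) = - \frac{25}{32} + 127 \left(-19\right) = - \frac{25}{32} - 2413 = - \frac{77241}{32}$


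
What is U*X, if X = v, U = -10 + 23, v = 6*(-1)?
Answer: -78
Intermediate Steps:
v = -6
U = 13
X = -6
U*X = 13*(-6) = -78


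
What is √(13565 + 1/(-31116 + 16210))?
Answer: √3013991545434/14906 ≈ 116.47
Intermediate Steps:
√(13565 + 1/(-31116 + 16210)) = √(13565 + 1/(-14906)) = √(13565 - 1/14906) = √(202199889/14906) = √3013991545434/14906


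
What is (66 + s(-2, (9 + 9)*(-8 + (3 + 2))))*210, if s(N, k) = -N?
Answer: 14280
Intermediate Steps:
(66 + s(-2, (9 + 9)*(-8 + (3 + 2))))*210 = (66 - 1*(-2))*210 = (66 + 2)*210 = 68*210 = 14280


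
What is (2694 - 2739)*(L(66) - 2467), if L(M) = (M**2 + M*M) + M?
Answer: -283995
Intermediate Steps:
L(M) = M + 2*M**2 (L(M) = (M**2 + M**2) + M = 2*M**2 + M = M + 2*M**2)
(2694 - 2739)*(L(66) - 2467) = (2694 - 2739)*(66*(1 + 2*66) - 2467) = -45*(66*(1 + 132) - 2467) = -45*(66*133 - 2467) = -45*(8778 - 2467) = -45*6311 = -283995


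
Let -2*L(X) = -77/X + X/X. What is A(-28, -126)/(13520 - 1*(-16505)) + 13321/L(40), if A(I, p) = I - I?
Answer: 1065680/37 ≈ 28802.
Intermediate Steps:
A(I, p) = 0
L(X) = -½ + 77/(2*X) (L(X) = -(-77/X + X/X)/2 = -(-77/X + 1)/2 = -(1 - 77/X)/2 = -½ + 77/(2*X))
A(-28, -126)/(13520 - 1*(-16505)) + 13321/L(40) = 0/(13520 - 1*(-16505)) + 13321/(((½)*(77 - 1*40)/40)) = 0/(13520 + 16505) + 13321/(((½)*(1/40)*(77 - 40))) = 0/30025 + 13321/(((½)*(1/40)*37)) = 0*(1/30025) + 13321/(37/80) = 0 + 13321*(80/37) = 0 + 1065680/37 = 1065680/37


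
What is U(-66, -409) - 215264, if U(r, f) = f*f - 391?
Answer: -48374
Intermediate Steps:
U(r, f) = -391 + f**2 (U(r, f) = f**2 - 391 = -391 + f**2)
U(-66, -409) - 215264 = (-391 + (-409)**2) - 215264 = (-391 + 167281) - 215264 = 166890 - 215264 = -48374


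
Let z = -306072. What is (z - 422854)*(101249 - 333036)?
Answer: 168955570762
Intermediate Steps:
(z - 422854)*(101249 - 333036) = (-306072 - 422854)*(101249 - 333036) = -728926*(-231787) = 168955570762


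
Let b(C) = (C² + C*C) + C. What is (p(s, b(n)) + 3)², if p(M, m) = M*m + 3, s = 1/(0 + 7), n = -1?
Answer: 1849/49 ≈ 37.735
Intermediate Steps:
s = ⅐ (s = 1/7 = ⅐ ≈ 0.14286)
b(C) = C + 2*C² (b(C) = (C² + C²) + C = 2*C² + C = C + 2*C²)
p(M, m) = 3 + M*m
(p(s, b(n)) + 3)² = ((3 + (-(1 + 2*(-1)))/7) + 3)² = ((3 + (-(1 - 2))/7) + 3)² = ((3 + (-1*(-1))/7) + 3)² = ((3 + (⅐)*1) + 3)² = ((3 + ⅐) + 3)² = (22/7 + 3)² = (43/7)² = 1849/49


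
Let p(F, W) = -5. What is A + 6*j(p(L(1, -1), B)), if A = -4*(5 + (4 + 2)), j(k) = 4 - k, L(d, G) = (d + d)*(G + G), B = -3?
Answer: 10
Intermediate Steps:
L(d, G) = 4*G*d (L(d, G) = (2*d)*(2*G) = 4*G*d)
A = -44 (A = -4*(5 + 6) = -4*11 = -44)
A + 6*j(p(L(1, -1), B)) = -44 + 6*(4 - 1*(-5)) = -44 + 6*(4 + 5) = -44 + 6*9 = -44 + 54 = 10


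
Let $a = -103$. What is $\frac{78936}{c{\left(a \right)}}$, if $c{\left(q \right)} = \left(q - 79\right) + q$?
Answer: $- \frac{26312}{95} \approx -276.97$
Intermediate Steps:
$c{\left(q \right)} = -79 + 2 q$ ($c{\left(q \right)} = \left(-79 + q\right) + q = -79 + 2 q$)
$\frac{78936}{c{\left(a \right)}} = \frac{78936}{-79 + 2 \left(-103\right)} = \frac{78936}{-79 - 206} = \frac{78936}{-285} = 78936 \left(- \frac{1}{285}\right) = - \frac{26312}{95}$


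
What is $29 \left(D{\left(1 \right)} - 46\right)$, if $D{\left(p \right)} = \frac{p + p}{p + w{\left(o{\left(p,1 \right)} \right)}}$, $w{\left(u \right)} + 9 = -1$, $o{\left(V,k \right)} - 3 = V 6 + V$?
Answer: $- \frac{12064}{9} \approx -1340.4$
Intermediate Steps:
$o{\left(V,k \right)} = 3 + 7 V$ ($o{\left(V,k \right)} = 3 + \left(V 6 + V\right) = 3 + \left(6 V + V\right) = 3 + 7 V$)
$w{\left(u \right)} = -10$ ($w{\left(u \right)} = -9 - 1 = -10$)
$D{\left(p \right)} = \frac{2 p}{-10 + p}$ ($D{\left(p \right)} = \frac{p + p}{p - 10} = \frac{2 p}{-10 + p}$)
$29 \left(D{\left(1 \right)} - 46\right) = 29 \left(2 \cdot 1 \frac{1}{-10 + 1} - 46\right) = 29 \left(2 \cdot 1 \frac{1}{-9} - 46\right) = 29 \left(2 \cdot 1 \left(- \frac{1}{9}\right) - 46\right) = 29 \left(- \frac{2}{9} - 46\right) = 29 \left(- \frac{416}{9}\right) = - \frac{12064}{9}$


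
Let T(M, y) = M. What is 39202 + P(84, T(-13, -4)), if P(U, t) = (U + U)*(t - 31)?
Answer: 31810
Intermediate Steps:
P(U, t) = 2*U*(-31 + t) (P(U, t) = (2*U)*(-31 + t) = 2*U*(-31 + t))
39202 + P(84, T(-13, -4)) = 39202 + 2*84*(-31 - 13) = 39202 + 2*84*(-44) = 39202 - 7392 = 31810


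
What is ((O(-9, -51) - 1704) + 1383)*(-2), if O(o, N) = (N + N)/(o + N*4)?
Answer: 45514/71 ≈ 641.04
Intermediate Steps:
O(o, N) = 2*N/(o + 4*N) (O(o, N) = (2*N)/(o + 4*N) = 2*N/(o + 4*N))
((O(-9, -51) - 1704) + 1383)*(-2) = ((2*(-51)/(-9 + 4*(-51)) - 1704) + 1383)*(-2) = ((2*(-51)/(-9 - 204) - 1704) + 1383)*(-2) = ((2*(-51)/(-213) - 1704) + 1383)*(-2) = ((2*(-51)*(-1/213) - 1704) + 1383)*(-2) = ((34/71 - 1704) + 1383)*(-2) = (-120950/71 + 1383)*(-2) = -22757/71*(-2) = 45514/71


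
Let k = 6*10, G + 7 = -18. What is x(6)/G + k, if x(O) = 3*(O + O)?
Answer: 1464/25 ≈ 58.560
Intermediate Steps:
G = -25 (G = -7 - 18 = -25)
x(O) = 6*O (x(O) = 3*(2*O) = 6*O)
k = 60
x(6)/G + k = (6*6)/(-25) + 60 = 36*(-1/25) + 60 = -36/25 + 60 = 1464/25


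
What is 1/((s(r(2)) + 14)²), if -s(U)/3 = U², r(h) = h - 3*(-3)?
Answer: 1/121801 ≈ 8.2101e-6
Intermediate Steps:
r(h) = 9 + h (r(h) = h + 9 = 9 + h)
s(U) = -3*U²
1/((s(r(2)) + 14)²) = 1/((-3*(9 + 2)² + 14)²) = 1/((-3*11² + 14)²) = 1/((-3*121 + 14)²) = 1/((-363 + 14)²) = 1/((-349)²) = 1/121801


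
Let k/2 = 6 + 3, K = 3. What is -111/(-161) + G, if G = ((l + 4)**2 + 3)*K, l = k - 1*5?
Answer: 141147/161 ≈ 876.69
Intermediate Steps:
k = 18 (k = 2*(6 + 3) = 2*9 = 18)
l = 13 (l = 18 - 1*5 = 18 - 5 = 13)
G = 876 (G = ((13 + 4)**2 + 3)*3 = (17**2 + 3)*3 = (289 + 3)*3 = 292*3 = 876)
-111/(-161) + G = -111/(-161) + 876 = -111*(-1/161) + 876 = 111/161 + 876 = 141147/161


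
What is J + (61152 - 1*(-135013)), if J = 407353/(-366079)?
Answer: 71811479682/366079 ≈ 1.9616e+5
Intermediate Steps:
J = -407353/366079 (J = 407353*(-1/366079) = -407353/366079 ≈ -1.1127)
J + (61152 - 1*(-135013)) = -407353/366079 + (61152 - 1*(-135013)) = -407353/366079 + (61152 + 135013) = -407353/366079 + 196165 = 71811479682/366079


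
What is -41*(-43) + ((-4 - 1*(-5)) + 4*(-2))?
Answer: 1756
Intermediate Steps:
-41*(-43) + ((-4 - 1*(-5)) + 4*(-2)) = 1763 + ((-4 + 5) - 8) = 1763 + (1 - 8) = 1763 - 7 = 1756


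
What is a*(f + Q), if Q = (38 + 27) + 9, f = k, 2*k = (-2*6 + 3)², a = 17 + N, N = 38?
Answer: 12595/2 ≈ 6297.5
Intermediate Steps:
a = 55 (a = 17 + 38 = 55)
k = 81/2 (k = (-2*6 + 3)²/2 = (-12 + 3)²/2 = (½)*(-9)² = (½)*81 = 81/2 ≈ 40.500)
f = 81/2 ≈ 40.500
Q = 74 (Q = 65 + 9 = 74)
a*(f + Q) = 55*(81/2 + 74) = 55*(229/2) = 12595/2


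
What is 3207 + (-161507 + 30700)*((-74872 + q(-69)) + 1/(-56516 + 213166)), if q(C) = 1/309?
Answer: 474066669017882437/48404850 ≈ 9.7938e+9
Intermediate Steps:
q(C) = 1/309
3207 + (-161507 + 30700)*((-74872 + q(-69)) + 1/(-56516 + 213166)) = 3207 + (-161507 + 30700)*((-74872 + 1/309) + 1/(-56516 + 213166)) = 3207 - 130807*(-23135447/309 + 1/156650) = 3207 - 130807*(-3624167772241/48404850) = 3207 + 474066513783528487/48404850 = 474066669017882437/48404850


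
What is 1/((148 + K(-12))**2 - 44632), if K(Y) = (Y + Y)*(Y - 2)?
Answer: 1/189624 ≈ 5.2736e-6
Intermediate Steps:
K(Y) = 2*Y*(-2 + Y) (K(Y) = (2*Y)*(-2 + Y) = 2*Y*(-2 + Y))
1/((148 + K(-12))**2 - 44632) = 1/((148 + 2*(-12)*(-2 - 12))**2 - 44632) = 1/((148 + 2*(-12)*(-14))**2 - 44632) = 1/((148 + 336)**2 - 44632) = 1/(484**2 - 44632) = 1/(234256 - 44632) = 1/189624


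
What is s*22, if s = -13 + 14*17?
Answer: 4950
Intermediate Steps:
s = 225 (s = -13 + 238 = 225)
s*22 = 225*22 = 4950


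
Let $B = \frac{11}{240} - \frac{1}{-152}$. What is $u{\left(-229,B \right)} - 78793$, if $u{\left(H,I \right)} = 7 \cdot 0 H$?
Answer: $-78793$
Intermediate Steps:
$B = \frac{239}{4560}$ ($B = 11 \cdot \frac{1}{240} - - \frac{1}{152} = \frac{11}{240} + \frac{1}{152} = \frac{239}{4560} \approx 0.052412$)
$u{\left(H,I \right)} = 0$ ($u{\left(H,I \right)} = 0 H = 0$)
$u{\left(-229,B \right)} - 78793 = 0 - 78793 = -78793$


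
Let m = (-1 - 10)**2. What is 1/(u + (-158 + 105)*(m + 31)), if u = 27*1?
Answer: -1/8029 ≈ -0.00012455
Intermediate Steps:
u = 27
m = 121 (m = (-11)**2 = 121)
1/(u + (-158 + 105)*(m + 31)) = 1/(27 + (-158 + 105)*(121 + 31)) = 1/(27 - 53*152) = 1/(27 - 8056) = 1/(-8029) = -1/8029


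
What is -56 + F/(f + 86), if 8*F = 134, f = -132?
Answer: -10371/184 ≈ -56.364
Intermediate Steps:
F = 67/4 (F = (⅛)*134 = 67/4 ≈ 16.750)
-56 + F/(f + 86) = -56 + (67/4)/(-132 + 86) = -56 + (67/4)/(-46) = -56 - 1/46*67/4 = -56 - 67/184 = -10371/184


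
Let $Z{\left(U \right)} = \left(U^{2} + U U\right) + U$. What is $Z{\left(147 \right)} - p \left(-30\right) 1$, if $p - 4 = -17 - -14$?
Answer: $43395$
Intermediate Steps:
$Z{\left(U \right)} = U + 2 U^{2}$ ($Z{\left(U \right)} = \left(U^{2} + U^{2}\right) + U = 2 U^{2} + U = U + 2 U^{2}$)
$p = 1$ ($p = 4 - 3 = 1$)
$Z{\left(147 \right)} - p \left(-30\right) 1 = 147 \left(1 + 2 \cdot 147\right) - 1 \left(-30\right) 1 = 147 \left(1 + 294\right) - \left(-30\right) 1 = 147 \cdot 295 - -30 = 43365 + 30 = 43395$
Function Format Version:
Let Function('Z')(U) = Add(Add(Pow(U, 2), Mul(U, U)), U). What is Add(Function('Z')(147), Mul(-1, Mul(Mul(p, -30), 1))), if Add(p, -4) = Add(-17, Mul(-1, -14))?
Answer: 43395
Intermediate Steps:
Function('Z')(U) = Add(U, Mul(2, Pow(U, 2))) (Function('Z')(U) = Add(Add(Pow(U, 2), Pow(U, 2)), U) = Add(Mul(2, Pow(U, 2)), U) = Add(U, Mul(2, Pow(U, 2))))
p = 1 (p = Add(4, Add(-17, Mul(-1, -14))) = Add(4, Add(-17, 14)) = Add(4, -3) = 1)
Add(Function('Z')(147), Mul(-1, Mul(Mul(p, -30), 1))) = Add(Mul(147, Add(1, Mul(2, 147))), Mul(-1, Mul(Mul(1, -30), 1))) = Add(Mul(147, Add(1, 294)), Mul(-1, Mul(-30, 1))) = Add(Mul(147, 295), Mul(-1, -30)) = Add(43365, 30) = 43395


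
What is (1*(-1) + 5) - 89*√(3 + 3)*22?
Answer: 4 - 1958*√6 ≈ -4792.1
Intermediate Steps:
(1*(-1) + 5) - 89*√(3 + 3)*22 = (-1 + 5) - 89*√6*22 = 4 - 1958*√6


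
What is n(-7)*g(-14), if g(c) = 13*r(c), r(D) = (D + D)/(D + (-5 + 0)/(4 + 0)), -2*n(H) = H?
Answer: 5096/61 ≈ 83.541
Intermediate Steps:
n(H) = -H/2
r(D) = 2*D/(-5/4 + D) (r(D) = (2*D)/(D - 5/4) = (2*D)/(-5/4 + D) = 2*D/(-5/4 + D))
g(c) = 104*c/(-5 + 4*c) (g(c) = 13*(8*c/(-5 + 4*c)) = 104*c/(-5 + 4*c))
n(-7)*g(-14) = (-½*(-7))*(104*(-14)/(-5 + 4*(-14))) = 7*(104*(-14)/(-5 - 56))/2 = 7*(104*(-14)/(-61))/2 = 7*(104*(-14)*(-1/61))/2 = (7/2)*(1456/61) = 5096/61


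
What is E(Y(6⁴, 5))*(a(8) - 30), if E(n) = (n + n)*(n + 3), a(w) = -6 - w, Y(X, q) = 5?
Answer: -3520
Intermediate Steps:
E(n) = 2*n*(3 + n) (E(n) = (2*n)*(3 + n) = 2*n*(3 + n))
E(Y(6⁴, 5))*(a(8) - 30) = (2*5*(3 + 5))*((-6 - 1*8) - 30) = (2*5*8)*((-6 - 8) - 30) = 80*(-14 - 30) = 80*(-44) = -3520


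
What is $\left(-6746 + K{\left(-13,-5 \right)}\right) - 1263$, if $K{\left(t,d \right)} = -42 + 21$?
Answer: $-8030$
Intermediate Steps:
$K{\left(t,d \right)} = -21$
$\left(-6746 + K{\left(-13,-5 \right)}\right) - 1263 = \left(-6746 - 21\right) - 1263 = -6767 - 1263 = -8030$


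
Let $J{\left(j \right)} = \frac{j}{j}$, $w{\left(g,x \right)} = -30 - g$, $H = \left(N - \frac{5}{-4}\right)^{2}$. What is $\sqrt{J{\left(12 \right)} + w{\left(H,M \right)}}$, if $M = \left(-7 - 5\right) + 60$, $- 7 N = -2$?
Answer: $\frac{i \sqrt{24585}}{28} \approx 5.5999 i$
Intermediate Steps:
$N = \frac{2}{7}$ ($N = \left(- \frac{1}{7}\right) \left(-2\right) = \frac{2}{7} \approx 0.28571$)
$H = \frac{1849}{784}$ ($H = \left(\frac{2}{7} - \frac{5}{-4}\right)^{2} = \left(\frac{2}{7} - - \frac{5}{4}\right)^{2} = \left(\frac{2}{7} + \frac{5}{4}\right)^{2} = \left(\frac{43}{28}\right)^{2} = \frac{1849}{784} \approx 2.3584$)
$M = 48$ ($M = -12 + 60 = 48$)
$J{\left(j \right)} = 1$
$\sqrt{J{\left(12 \right)} + w{\left(H,M \right)}} = \sqrt{1 - \frac{25369}{784}} = \sqrt{- \frac{24585}{784}} = \frac{i \sqrt{24585}}{28}$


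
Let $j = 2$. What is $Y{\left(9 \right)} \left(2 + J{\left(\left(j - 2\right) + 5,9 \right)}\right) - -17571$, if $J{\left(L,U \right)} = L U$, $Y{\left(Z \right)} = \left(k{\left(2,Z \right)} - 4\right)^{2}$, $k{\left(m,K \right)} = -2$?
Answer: $19263$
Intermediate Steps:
$Y{\left(Z \right)} = 36$ ($Y{\left(Z \right)} = \left(-2 - 4\right)^{2} = \left(-6\right)^{2} = 36$)
$Y{\left(9 \right)} \left(2 + J{\left(\left(j - 2\right) + 5,9 \right)}\right) - -17571 = 36 \left(2 + \left(\left(2 - 2\right) + 5\right) 9\right) - -17571 = 36 \left(2 + \left(0 + 5\right) 9\right) + 17571 = 36 \left(2 + 5 \cdot 9\right) + 17571 = 36 \left(2 + 45\right) + 17571 = 36 \cdot 47 + 17571 = 1692 + 17571 = 19263$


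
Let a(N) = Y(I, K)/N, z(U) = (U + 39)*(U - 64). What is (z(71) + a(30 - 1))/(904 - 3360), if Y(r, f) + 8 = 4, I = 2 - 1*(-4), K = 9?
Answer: -11163/35612 ≈ -0.31346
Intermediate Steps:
I = 6 (I = 2 + 4 = 6)
Y(r, f) = -4 (Y(r, f) = -8 + 4 = -4)
z(U) = (-64 + U)*(39 + U) (z(U) = (39 + U)*(-64 + U) = (-64 + U)*(39 + U))
a(N) = -4/N
(z(71) + a(30 - 1))/(904 - 3360) = ((-2496 + 71**2 - 25*71) - 4/(30 - 1))/(904 - 3360) = ((-2496 + 5041 - 1775) - 4/29)/(-2456) = (770 - 4*1/29)*(-1/2456) = (770 - 4/29)*(-1/2456) = (22326/29)*(-1/2456) = -11163/35612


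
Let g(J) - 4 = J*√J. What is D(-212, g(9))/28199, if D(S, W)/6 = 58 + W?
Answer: 534/28199 ≈ 0.018937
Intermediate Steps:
g(J) = 4 + J^(3/2) (g(J) = 4 + J*√J = 4 + J^(3/2))
D(S, W) = 348 + 6*W (D(S, W) = 6*(58 + W) = 348 + 6*W)
D(-212, g(9))/28199 = (348 + 6*(4 + 9^(3/2)))/28199 = (348 + 6*(4 + 27))*(1/28199) = (348 + 6*31)*(1/28199) = (348 + 186)*(1/28199) = 534*(1/28199) = 534/28199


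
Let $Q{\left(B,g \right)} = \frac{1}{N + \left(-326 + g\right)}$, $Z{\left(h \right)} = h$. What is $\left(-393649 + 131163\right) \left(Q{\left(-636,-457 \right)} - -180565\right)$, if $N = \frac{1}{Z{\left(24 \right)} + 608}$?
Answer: $- \frac{23454040817393298}{494855} \approx -4.7396 \cdot 10^{10}$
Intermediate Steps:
$N = \frac{1}{632}$ ($N = \frac{1}{24 + 608} = \frac{1}{632} \approx 0.0015823$)
$Q{\left(B,g \right)} = \frac{1}{- \frac{206031}{632} + g}$ ($Q{\left(B,g \right)} = \frac{1}{\frac{1}{632} + \left(-326 + g\right)} = \frac{1}{- \frac{206031}{632} + g}$)
$\left(-393649 + 131163\right) \left(Q{\left(-636,-457 \right)} - -180565\right) = \left(-393649 + 131163\right) \left(\frac{632}{-206031 + 632 \left(-457\right)} - -180565\right) = - 262486 \left(\frac{632}{-206031 - 288824} + \left(-266 + 180831\right)\right) = - 262486 \left(\frac{632}{-494855} + 180565\right) = - 262486 \left(632 \left(- \frac{1}{494855}\right) + 180565\right) = - 262486 \left(- \frac{632}{494855} + 180565\right) = \left(-262486\right) \frac{89353492443}{494855} = - \frac{23454040817393298}{494855}$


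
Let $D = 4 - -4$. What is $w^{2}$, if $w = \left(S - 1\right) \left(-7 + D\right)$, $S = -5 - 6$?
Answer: $144$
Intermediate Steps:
$S = -11$ ($S = -5 - 6 = -11$)
$D = 8$ ($D = 4 + 4 = 8$)
$w = -12$ ($w = \left(-11 - 1\right) \left(-7 + 8\right) = \left(-12\right) 1 = -12$)
$w^{2} = \left(-12\right)^{2} = 144$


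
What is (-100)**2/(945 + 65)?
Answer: 1000/101 ≈ 9.9010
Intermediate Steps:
(-100)**2/(945 + 65) = 10000/1010 = 10000*(1/1010) = 1000/101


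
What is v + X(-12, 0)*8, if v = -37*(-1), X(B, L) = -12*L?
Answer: 37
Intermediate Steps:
v = 37
v + X(-12, 0)*8 = 37 - 12*0*8 = 37 + 0*8 = 37 + 0 = 37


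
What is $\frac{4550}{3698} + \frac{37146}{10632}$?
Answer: $\frac{15478459}{3276428} \approx 4.7242$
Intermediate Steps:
$\frac{4550}{3698} + \frac{37146}{10632} = 4550 \cdot \frac{1}{3698} + 37146 \cdot \frac{1}{10632} = \frac{2275}{1849} + \frac{6191}{1772} = \frac{15478459}{3276428}$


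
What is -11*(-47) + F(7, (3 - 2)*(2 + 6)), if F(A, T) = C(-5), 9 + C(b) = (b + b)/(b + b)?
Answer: 509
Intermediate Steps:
C(b) = -8 (C(b) = -9 + (b + b)/(b + b) = -9 + (2*b)/((2*b)) = -9 + (2*b)*(1/(2*b)) = -9 + 1 = -8)
F(A, T) = -8
-11*(-47) + F(7, (3 - 2)*(2 + 6)) = -11*(-47) - 8 = 517 - 8 = 509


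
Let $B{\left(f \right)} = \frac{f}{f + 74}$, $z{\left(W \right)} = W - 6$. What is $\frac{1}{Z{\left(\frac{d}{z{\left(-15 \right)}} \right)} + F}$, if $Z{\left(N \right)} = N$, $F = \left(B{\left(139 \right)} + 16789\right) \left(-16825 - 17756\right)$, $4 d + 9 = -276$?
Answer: $- \frac{1988}{1154238709431} \approx -1.7223 \cdot 10^{-9}$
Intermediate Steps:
$d = - \frac{285}{4}$ ($d = - \frac{9}{4} + \frac{1}{4} \left(-276\right) = - \frac{9}{4} - 69 = - \frac{285}{4} \approx -71.25$)
$z{\left(W \right)} = -6 + W$
$B{\left(f \right)} = \frac{f}{74 + f}$
$F = - \frac{41222811292}{71}$ ($F = \left(\frac{139}{74 + 139} + 16789\right) \left(-16825 - 17756\right) = \left(\frac{139}{213} + 16789\right) \left(-34581\right) = \frac{3576196}{213} \left(-34581\right) = - \frac{41222811292}{71} \approx -5.806 \cdot 10^{8}$)
$\frac{1}{Z{\left(\frac{d}{z{\left(-15 \right)}} \right)} + F} = \frac{1}{- \frac{285}{4 \left(-6 - 15\right)} - \frac{41222811292}{71}} = \frac{1}{- \frac{285}{4 \left(-21\right)} - \frac{41222811292}{71}} = \frac{1}{\left(- \frac{285}{4}\right) \left(- \frac{1}{21}\right) - \frac{41222811292}{71}} = \frac{1}{\frac{95}{28} - \frac{41222811292}{71}} = \frac{1}{- \frac{1154238709431}{1988}} = - \frac{1988}{1154238709431}$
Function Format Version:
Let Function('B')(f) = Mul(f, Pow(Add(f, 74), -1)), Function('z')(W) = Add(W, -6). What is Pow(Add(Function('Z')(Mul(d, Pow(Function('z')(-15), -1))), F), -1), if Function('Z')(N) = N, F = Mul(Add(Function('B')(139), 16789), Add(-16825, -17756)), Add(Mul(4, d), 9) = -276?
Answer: Rational(-1988, 1154238709431) ≈ -1.7223e-9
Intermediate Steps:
d = Rational(-285, 4) (d = Add(Rational(-9, 4), Mul(Rational(1, 4), -276)) = Add(Rational(-9, 4), -69) = Rational(-285, 4) ≈ -71.250)
Function('z')(W) = Add(-6, W)
Function('B')(f) = Mul(f, Pow(Add(74, f), -1))
F = Rational(-41222811292, 71) (F = Mul(Add(Mul(139, Pow(Add(74, 139), -1)), 16789), Add(-16825, -17756)) = Mul(Add(Mul(139, Pow(213, -1)), 16789), -34581) = Mul(Add(Mul(139, Rational(1, 213)), 16789), -34581) = Mul(Add(Rational(139, 213), 16789), -34581) = Mul(Rational(3576196, 213), -34581) = Rational(-41222811292, 71) ≈ -5.8060e+8)
Pow(Add(Function('Z')(Mul(d, Pow(Function('z')(-15), -1))), F), -1) = Pow(Add(Mul(Rational(-285, 4), Pow(Add(-6, -15), -1)), Rational(-41222811292, 71)), -1) = Pow(Add(Mul(Rational(-285, 4), Pow(-21, -1)), Rational(-41222811292, 71)), -1) = Pow(Add(Mul(Rational(-285, 4), Rational(-1, 21)), Rational(-41222811292, 71)), -1) = Pow(Add(Rational(95, 28), Rational(-41222811292, 71)), -1) = Pow(Rational(-1154238709431, 1988), -1) = Rational(-1988, 1154238709431)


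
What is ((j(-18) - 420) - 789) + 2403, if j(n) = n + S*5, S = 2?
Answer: 1186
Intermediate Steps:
j(n) = 10 + n (j(n) = n + 2*5 = n + 10 = 10 + n)
((j(-18) - 420) - 789) + 2403 = (((10 - 18) - 420) - 789) + 2403 = ((-8 - 420) - 789) + 2403 = (-428 - 789) + 2403 = -1217 + 2403 = 1186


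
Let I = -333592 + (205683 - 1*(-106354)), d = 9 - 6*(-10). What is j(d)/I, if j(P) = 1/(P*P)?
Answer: -1/102623355 ≈ -9.7444e-9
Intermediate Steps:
d = 69 (d = 9 + 60 = 69)
I = -21555 (I = -333592 + (205683 + 106354) = -333592 + 312037 = -21555)
j(P) = P⁻²
j(d)/I = 1/(69²*(-21555)) = (1/4761)*(-1/21555) = -1/102623355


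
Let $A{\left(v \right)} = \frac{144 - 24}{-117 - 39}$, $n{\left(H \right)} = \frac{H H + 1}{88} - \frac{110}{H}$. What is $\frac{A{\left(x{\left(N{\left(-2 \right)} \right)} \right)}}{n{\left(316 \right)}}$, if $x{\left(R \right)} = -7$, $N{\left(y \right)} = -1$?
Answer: $- \frac{69520}{102521679} \approx -0.0006781$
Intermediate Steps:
$n{\left(H \right)} = \frac{1}{88} - \frac{110}{H} + \frac{H^{2}}{88}$ ($n{\left(H \right)} = \left(H^{2} + 1\right) \frac{1}{88} - \frac{110}{H} = \left(1 + H^{2}\right) \frac{1}{88} - \frac{110}{H} = \left(\frac{1}{88} + \frac{H^{2}}{88}\right) - \frac{110}{H} = \frac{1}{88} - \frac{110}{H} + \frac{H^{2}}{88}$)
$A{\left(v \right)} = - \frac{10}{13}$ ($A{\left(v \right)} = \frac{120}{-156} = 120 \left(- \frac{1}{156}\right) = - \frac{10}{13}$)
$\frac{A{\left(x{\left(N{\left(-2 \right)} \right)} \right)}}{n{\left(316 \right)}} = - \frac{10}{13 \frac{-9680 + 316 + 316^{3}}{88 \cdot 316}} = - \frac{10}{13 \cdot \frac{1}{88} \cdot \frac{1}{316} \left(-9680 + 316 + 31554496\right)} = - \frac{10}{13 \cdot \frac{1}{88} \cdot \frac{1}{316} \cdot 31545132} = - \frac{10}{13 \cdot \frac{7886283}{6952}} = \left(- \frac{10}{13}\right) \frac{6952}{7886283} = - \frac{69520}{102521679}$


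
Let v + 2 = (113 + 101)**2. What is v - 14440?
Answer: 31354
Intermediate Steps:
v = 45794 (v = -2 + (113 + 101)**2 = -2 + 214**2 = -2 + 45796 = 45794)
v - 14440 = 45794 - 14440 = 31354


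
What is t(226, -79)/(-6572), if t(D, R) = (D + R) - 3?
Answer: -36/1643 ≈ -0.021911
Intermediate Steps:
t(D, R) = -3 + D + R
t(226, -79)/(-6572) = (-3 + 226 - 79)/(-6572) = 144*(-1/6572) = -36/1643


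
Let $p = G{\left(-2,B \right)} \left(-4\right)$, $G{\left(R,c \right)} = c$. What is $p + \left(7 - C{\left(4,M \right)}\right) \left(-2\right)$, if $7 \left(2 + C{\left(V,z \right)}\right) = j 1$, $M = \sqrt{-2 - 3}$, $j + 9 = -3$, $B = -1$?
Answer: $- \frac{122}{7} \approx -17.429$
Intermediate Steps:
$j = -12$ ($j = -9 - 3 = -12$)
$M = i \sqrt{5}$ ($M = \sqrt{-5} = i \sqrt{5} \approx 2.2361 i$)
$p = 4$ ($p = \left(-1\right) \left(-4\right) = 4$)
$C{\left(V,z \right)} = - \frac{26}{7}$ ($C{\left(V,z \right)} = -2 + \frac{\left(-12\right) 1}{7} = -2 + \frac{1}{7} \left(-12\right) = -2 - \frac{12}{7} = - \frac{26}{7}$)
$p + \left(7 - C{\left(4,M \right)}\right) \left(-2\right) = 4 + \left(7 - - \frac{26}{7}\right) \left(-2\right) = 4 + \left(7 + \frac{26}{7}\right) \left(-2\right) = 4 + \frac{75}{7} \left(-2\right) = 4 - \frac{150}{7} = - \frac{122}{7}$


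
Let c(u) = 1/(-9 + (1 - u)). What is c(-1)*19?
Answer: -19/7 ≈ -2.7143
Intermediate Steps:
c(u) = 1/(-8 - u)
c(-1)*19 = -1/(8 - 1)*19 = -1/7*19 = -19/7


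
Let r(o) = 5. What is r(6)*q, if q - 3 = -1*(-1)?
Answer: 20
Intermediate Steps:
q = 4 (q = 3 - 1*(-1) = 3 + 1 = 4)
r(6)*q = 5*4 = 20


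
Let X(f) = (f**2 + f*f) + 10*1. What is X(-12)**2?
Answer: 88804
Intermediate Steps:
X(f) = 10 + 2*f**2 (X(f) = (f**2 + f**2) + 10 = 2*f**2 + 10 = 10 + 2*f**2)
X(-12)**2 = (10 + 2*(-12)**2)**2 = (10 + 2*144)**2 = (10 + 288)**2 = 298**2 = 88804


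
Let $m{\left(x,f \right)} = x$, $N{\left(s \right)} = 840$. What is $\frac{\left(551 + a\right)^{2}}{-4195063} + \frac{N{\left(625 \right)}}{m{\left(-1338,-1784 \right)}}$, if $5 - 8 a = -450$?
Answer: $- \frac{42861439967}{59871939136} \approx -0.71589$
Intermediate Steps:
$a = \frac{455}{8}$ ($a = \frac{5}{8} - - \frac{225}{4} = \frac{5}{8} + \frac{225}{4} = \frac{455}{8} \approx 56.875$)
$\frac{\left(551 + a\right)^{2}}{-4195063} + \frac{N{\left(625 \right)}}{m{\left(-1338,-1784 \right)}} = \frac{\left(551 + \frac{455}{8}\right)^{2}}{-4195063} + \frac{840}{-1338} = \left(\frac{4863}{8}\right)^{2} \left(- \frac{1}{4195063}\right) + 840 \left(- \frac{1}{1338}\right) = \frac{23648769}{64} \left(- \frac{1}{4195063}\right) - \frac{140}{223} = - \frac{23648769}{268484032} - \frac{140}{223} = - \frac{42861439967}{59871939136}$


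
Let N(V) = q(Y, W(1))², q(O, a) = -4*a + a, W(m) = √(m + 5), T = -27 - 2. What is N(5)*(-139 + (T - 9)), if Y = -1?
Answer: -9558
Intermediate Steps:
T = -29
W(m) = √(5 + m)
q(O, a) = -3*a
N(V) = 54 (N(V) = (-3*√(5 + 1))² = (-3*√6)² = 54)
N(5)*(-139 + (T - 9)) = 54*(-139 + (-29 - 9)) = 54*(-139 - 38) = 54*(-177) = -9558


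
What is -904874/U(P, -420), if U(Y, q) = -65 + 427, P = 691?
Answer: -452437/181 ≈ -2499.7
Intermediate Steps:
U(Y, q) = 362
-904874/U(P, -420) = -904874/362 = -904874*1/362 = -452437/181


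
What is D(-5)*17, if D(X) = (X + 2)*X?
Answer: 255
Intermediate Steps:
D(X) = X*(2 + X) (D(X) = (2 + X)*X = X*(2 + X))
D(-5)*17 = -5*(2 - 5)*17 = -5*(-3)*17 = 15*17 = 255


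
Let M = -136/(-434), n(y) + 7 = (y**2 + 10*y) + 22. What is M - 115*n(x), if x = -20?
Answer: -5365257/217 ≈ -24725.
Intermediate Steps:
n(y) = 15 + y**2 + 10*y (n(y) = -7 + ((y**2 + 10*y) + 22) = -7 + (22 + y**2 + 10*y) = 15 + y**2 + 10*y)
M = 68/217 (M = -136*(-1/434) = 68/217 ≈ 0.31336)
M - 115*n(x) = 68/217 - 115*(15 + (-20)**2 + 10*(-20)) = 68/217 - 115*(15 + 400 - 200) = 68/217 - 115*215 = 68/217 - 24725 = -5365257/217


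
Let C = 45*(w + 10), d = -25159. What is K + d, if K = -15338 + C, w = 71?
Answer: -36852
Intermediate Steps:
C = 3645 (C = 45*(71 + 10) = 45*81 = 3645)
K = -11693 (K = -15338 + 3645 = -11693)
K + d = -11693 - 25159 = -36852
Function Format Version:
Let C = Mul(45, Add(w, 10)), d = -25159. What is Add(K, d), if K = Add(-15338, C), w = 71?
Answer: -36852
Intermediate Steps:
C = 3645 (C = Mul(45, Add(71, 10)) = Mul(45, 81) = 3645)
K = -11693 (K = Add(-15338, 3645) = -11693)
Add(K, d) = Add(-11693, -25159) = -36852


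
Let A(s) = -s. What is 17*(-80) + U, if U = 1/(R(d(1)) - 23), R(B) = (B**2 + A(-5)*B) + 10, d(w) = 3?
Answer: -14959/11 ≈ -1359.9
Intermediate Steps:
R(B) = 10 + B**2 + 5*B (R(B) = (B**2 + (-1*(-5))*B) + 10 = (B**2 + 5*B) + 10 = 10 + B**2 + 5*B)
U = 1/11 (U = 1/((10 + 3**2 + 5*3) - 23) = 1/((10 + 9 + 15) - 23) = 1/(34 - 23) = 1/11 ≈ 0.090909)
17*(-80) + U = 17*(-80) + 1/11 = -1360 + 1/11 = -14959/11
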